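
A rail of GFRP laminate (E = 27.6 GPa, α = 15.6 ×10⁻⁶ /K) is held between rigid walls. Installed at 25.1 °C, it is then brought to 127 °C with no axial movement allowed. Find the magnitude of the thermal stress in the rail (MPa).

ΔT = 101.9 K. Constrained thermal stress σ = E·α·ΔT = 27.60×10³ MPa × 15.6×10⁻⁶ × 101.9 = 43.9 MPa (compressive).

43.9 MPa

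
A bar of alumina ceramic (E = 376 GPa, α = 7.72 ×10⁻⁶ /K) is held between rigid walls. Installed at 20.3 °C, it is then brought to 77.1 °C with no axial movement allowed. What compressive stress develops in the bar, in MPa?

ΔT = 56.80 K. Constrained thermal stress σ = E·α·ΔT = 376.0×10³ MPa × 7.72×10⁻⁶ × 56.80 = 165 MPa (compressive).

165 MPa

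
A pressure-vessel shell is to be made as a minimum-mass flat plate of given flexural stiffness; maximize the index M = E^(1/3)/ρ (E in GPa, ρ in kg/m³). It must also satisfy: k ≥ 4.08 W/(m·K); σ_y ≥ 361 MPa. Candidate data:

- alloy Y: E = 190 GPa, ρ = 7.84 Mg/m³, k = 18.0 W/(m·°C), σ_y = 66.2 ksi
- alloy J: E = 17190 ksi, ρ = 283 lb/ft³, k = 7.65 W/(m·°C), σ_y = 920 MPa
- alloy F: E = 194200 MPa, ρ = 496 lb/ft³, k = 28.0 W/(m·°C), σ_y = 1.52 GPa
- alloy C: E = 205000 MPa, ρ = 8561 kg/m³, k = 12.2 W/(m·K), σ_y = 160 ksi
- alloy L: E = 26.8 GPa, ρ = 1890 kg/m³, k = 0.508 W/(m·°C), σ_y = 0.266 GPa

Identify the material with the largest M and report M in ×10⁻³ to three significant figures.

Screen on constraints: k ≥ 4.08 W/(m·K); σ_y ≥ 361 MPa. Survivors: alloy Y, alloy J, alloy F, alloy C.
After converting to SI:
  alloy Y: E = 190.0 GPa, ρ = 7840 kg/m³
  alloy J: E = 118.5 GPa, ρ = 4533 kg/m³
  alloy F: E = 194.2 GPa, ρ = 7945 kg/m³
  alloy C: E = 205.0 GPa, ρ = 8561 kg/m³
  alloy J: M = 1.08×10⁻³
  alloy Y: M = 0.733×10⁻³
  alloy F: M = 0.729×10⁻³
  alloy C: M = 0.689×10⁻³
The maximum is for alloy J.

alloy J, M = 1.08×10⁻³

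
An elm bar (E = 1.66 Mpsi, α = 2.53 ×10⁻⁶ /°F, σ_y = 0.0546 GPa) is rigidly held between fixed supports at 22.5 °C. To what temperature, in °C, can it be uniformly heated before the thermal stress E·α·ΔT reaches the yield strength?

1070 °C

E = 1.66 Mpsi = 11.45 GPa.
α = 2.53×10⁻⁶/°F × 9/5 = 4.55×10⁻⁶/K.
σ_y = 0.0546 GPa = 54.60 MPa.
E·α·ΔT = 54.60 MPa ⇒ ΔT = 54.60 / (11.45×10³ × 4.55×10⁻⁶) = 1048 K.
T = 22.5 + 1048 = 1070 °C.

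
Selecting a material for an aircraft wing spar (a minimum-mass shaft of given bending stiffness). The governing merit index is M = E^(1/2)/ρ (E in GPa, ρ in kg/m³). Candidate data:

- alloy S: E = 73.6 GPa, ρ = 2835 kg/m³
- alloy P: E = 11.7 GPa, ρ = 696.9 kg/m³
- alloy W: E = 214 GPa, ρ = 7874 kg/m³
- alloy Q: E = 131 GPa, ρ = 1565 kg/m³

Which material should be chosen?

Evaluate M for each candidate:
  alloy Q: M = 7.31×10⁻³
  alloy P: M = 4.91×10⁻³
  alloy S: M = 3.03×10⁻³
  alloy W: M = 1.86×10⁻³
Alloy Q has the largest M.

alloy Q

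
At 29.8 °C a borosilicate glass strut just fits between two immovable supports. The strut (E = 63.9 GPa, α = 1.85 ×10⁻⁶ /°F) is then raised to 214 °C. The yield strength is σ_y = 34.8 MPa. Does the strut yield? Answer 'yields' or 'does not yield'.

yields

α = 1.85×10⁻⁶/°F × 9/5 = 3.33×10⁻⁶/K.
ΔT = 184.2 K. Constrained thermal stress σ = E·α·ΔT = 63.90×10³ MPa × 3.33×10⁻⁶ × 184.2 = 39.2 MPa (compressive).
Compare to σ_y = 34.8 MPa: σ ≥ σ_y, so it yields.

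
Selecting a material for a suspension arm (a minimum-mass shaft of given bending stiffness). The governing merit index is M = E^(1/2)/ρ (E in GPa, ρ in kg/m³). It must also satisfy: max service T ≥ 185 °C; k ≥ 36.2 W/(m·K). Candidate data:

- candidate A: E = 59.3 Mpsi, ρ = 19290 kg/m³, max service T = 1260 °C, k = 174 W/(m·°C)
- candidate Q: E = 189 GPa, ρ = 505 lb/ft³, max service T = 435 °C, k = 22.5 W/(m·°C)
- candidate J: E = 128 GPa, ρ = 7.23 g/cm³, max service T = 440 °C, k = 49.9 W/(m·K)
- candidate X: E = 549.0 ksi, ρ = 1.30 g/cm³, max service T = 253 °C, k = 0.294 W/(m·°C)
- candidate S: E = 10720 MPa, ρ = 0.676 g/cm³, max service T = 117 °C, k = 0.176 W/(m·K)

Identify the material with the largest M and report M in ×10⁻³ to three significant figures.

Screen on constraints: max service T ≥ 185 °C; k ≥ 36.2 W/(m·K). Survivors: candidate A, candidate J.
Convert each candidate to consistent units, then evaluate M:
  candidate A: E = 408.9 GPa, ρ = 19290 kg/m³
  candidate J: E = 128.0 GPa, ρ = 7230 kg/m³
  candidate J: M = 1.56×10⁻³
  candidate A: M = 1.05×10⁻³
Highest index: candidate J.

candidate J, M = 1.56×10⁻³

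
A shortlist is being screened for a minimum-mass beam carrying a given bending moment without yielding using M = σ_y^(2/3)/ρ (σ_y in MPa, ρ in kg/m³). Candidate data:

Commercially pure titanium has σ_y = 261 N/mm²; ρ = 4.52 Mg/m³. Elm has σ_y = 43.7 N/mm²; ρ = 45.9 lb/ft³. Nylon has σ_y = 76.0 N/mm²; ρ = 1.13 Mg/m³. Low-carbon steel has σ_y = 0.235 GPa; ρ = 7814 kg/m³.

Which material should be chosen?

Convert each candidate to consistent units, then evaluate M:
  commercially pure titanium: σ_y = 261.0 MPa, ρ = 4520 kg/m³
  elm: σ_y = 43.70 MPa, ρ = 735.2 kg/m³
  nylon: σ_y = 76.00 MPa, ρ = 1130 kg/m³
  low-carbon steel: σ_y = 235.0 MPa, ρ = 7814 kg/m³
  elm: M = 16.9×10⁻³
  nylon: M = 15.9×10⁻³
  commercially pure titanium: M = 9.04×10⁻³
  low-carbon steel: M = 4.87×10⁻³
Elm ranks first.

elm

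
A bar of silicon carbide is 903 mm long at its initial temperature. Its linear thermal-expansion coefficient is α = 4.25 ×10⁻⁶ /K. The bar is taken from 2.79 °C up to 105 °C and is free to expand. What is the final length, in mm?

903.39 mm

ΔT = 105 − 2.79 = 102.2 K.
ΔL = α·L₀·ΔT = 4.25×10⁻⁶ × 903 mm × 102.2 K = 0.392 mm.
L = L₀ + ΔL = 903 + 0.392 = 903.39 mm.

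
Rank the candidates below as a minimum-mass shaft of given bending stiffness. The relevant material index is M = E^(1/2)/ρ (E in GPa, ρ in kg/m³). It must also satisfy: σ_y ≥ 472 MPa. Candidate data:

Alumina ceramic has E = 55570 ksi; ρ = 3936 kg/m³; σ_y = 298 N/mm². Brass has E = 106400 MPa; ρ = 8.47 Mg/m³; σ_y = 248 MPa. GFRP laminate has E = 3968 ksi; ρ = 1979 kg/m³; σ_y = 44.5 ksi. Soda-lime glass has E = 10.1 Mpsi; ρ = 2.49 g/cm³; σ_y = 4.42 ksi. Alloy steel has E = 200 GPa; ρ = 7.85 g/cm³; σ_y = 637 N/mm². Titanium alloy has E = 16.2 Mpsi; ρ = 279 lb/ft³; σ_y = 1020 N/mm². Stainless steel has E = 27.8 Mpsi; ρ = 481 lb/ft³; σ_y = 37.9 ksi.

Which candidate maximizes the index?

Screen on constraints: σ_y ≥ 472 MPa. Survivors: alloy steel, titanium alloy.
Convert each candidate to consistent units, then evaluate M:
  alloy steel: E = 200.0 GPa, ρ = 7850 kg/m³
  titanium alloy: E = 111.7 GPa, ρ = 4469 kg/m³
  titanium alloy: M = 2.36×10⁻³
  alloy steel: M = 1.80×10⁻³
The maximum is for titanium alloy.

titanium alloy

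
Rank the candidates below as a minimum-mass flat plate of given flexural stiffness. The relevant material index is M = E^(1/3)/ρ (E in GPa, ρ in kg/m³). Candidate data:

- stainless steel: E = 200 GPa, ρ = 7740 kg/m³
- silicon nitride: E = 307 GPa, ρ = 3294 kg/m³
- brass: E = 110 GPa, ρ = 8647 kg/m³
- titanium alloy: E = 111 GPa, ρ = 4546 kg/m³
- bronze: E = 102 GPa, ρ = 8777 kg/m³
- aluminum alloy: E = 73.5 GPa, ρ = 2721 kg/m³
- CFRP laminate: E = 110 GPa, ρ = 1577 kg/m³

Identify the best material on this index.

CFRP laminate

Evaluate M for each candidate:
  CFRP laminate: M = 3.04×10⁻³
  silicon nitride: M = 2.05×10⁻³
  aluminum alloy: M = 1.54×10⁻³
  titanium alloy: M = 1.06×10⁻³
  stainless steel: M = 0.756×10⁻³
  brass: M = 0.554×10⁻³
  bronze: M = 0.532×10⁻³
CFRP laminate has the largest M.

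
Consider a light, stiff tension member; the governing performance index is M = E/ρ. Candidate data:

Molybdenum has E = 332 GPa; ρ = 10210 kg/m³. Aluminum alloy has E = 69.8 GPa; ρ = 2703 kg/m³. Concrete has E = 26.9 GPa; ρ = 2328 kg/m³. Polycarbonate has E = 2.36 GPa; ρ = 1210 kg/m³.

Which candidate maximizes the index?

Per-candidate index values:
  molybdenum: M = 32.5 MN·m/kg
  aluminum alloy: M = 25.8 MN·m/kg
  concrete: M = 11.6 MN·m/kg
  polycarbonate: M = 1.95 MN·m/kg
The maximum is for molybdenum.

molybdenum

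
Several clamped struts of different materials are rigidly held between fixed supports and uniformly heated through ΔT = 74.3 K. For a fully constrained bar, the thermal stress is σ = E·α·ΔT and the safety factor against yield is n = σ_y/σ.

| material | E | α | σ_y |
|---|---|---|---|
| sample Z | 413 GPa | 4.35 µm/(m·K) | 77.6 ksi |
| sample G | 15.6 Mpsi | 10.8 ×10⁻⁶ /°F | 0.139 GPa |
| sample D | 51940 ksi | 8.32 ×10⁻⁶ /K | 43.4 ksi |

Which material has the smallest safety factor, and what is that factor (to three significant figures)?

Per material, after unit conversion:
  sample Z: E = 413.0, α = 4.35, σ_y = 535.0 → σ = 133 MPa, n = 4.01
  sample G: E = 107.6, α = 19.4, σ_y = 139.0 → σ = 155 MPa, n = 0.895
  sample D: E = 358.1, α = 8.32, σ_y = 299.2 → σ = 221 MPa, n = 1.35
Sample G has the lowest safety factor, n = 0.895.

sample G, n = 0.895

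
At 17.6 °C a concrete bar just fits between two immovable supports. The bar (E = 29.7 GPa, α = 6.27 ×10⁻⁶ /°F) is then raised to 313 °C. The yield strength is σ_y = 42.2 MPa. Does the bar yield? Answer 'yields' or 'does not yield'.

yields

α = 6.27×10⁻⁶/°F × 9/5 = 11.3×10⁻⁶/K.
ΔT = 295.4 K. Constrained thermal stress σ = E·α·ΔT = 29.70×10³ MPa × 11.3×10⁻⁶ × 295.4 = 99.0 MPa (compressive).
Compare to σ_y = 42.2 MPa: σ ≥ σ_y, so it yields.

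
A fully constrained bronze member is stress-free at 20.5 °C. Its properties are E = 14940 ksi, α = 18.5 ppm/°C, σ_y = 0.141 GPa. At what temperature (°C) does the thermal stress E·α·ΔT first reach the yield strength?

E = 14940 ksi = 103.0 GPa.
σ_y = 0.141 GPa = 141.0 MPa.
E·α·ΔT = 141.0 MPa ⇒ ΔT = 141.0 / (103.0×10³ × 18.5×10⁻⁶) = 73.99 K.
T = 20.5 + 73.99 = 94.49 °C.

94.5 °C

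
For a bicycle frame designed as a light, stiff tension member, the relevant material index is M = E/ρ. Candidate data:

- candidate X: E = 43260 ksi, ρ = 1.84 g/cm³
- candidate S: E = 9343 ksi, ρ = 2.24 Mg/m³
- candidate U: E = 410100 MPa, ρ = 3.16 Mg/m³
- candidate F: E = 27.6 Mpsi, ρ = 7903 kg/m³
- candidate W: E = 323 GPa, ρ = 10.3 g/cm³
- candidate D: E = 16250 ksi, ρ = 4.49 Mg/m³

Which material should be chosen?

candidate X

Putting every candidate on a common basis:
  candidate X: E = 298.3 GPa, ρ = 1840 kg/m³
  candidate S: E = 64.42 GPa, ρ = 2240 kg/m³
  candidate U: E = 410.1 GPa, ρ = 3160 kg/m³
  candidate F: E = 190.3 GPa, ρ = 7903 kg/m³
  candidate W: E = 323.0 GPa, ρ = 10300 kg/m³
  candidate D: E = 112.0 GPa, ρ = 4490 kg/m³
  candidate X: M = 162 MN·m/kg
  candidate U: M = 130 MN·m/kg
  candidate W: M = 31.4 MN·m/kg
  candidate S: M = 28.8 MN·m/kg
  candidate D: M = 25.0 MN·m/kg
  candidate F: M = 24.1 MN·m/kg
The maximum is for candidate X.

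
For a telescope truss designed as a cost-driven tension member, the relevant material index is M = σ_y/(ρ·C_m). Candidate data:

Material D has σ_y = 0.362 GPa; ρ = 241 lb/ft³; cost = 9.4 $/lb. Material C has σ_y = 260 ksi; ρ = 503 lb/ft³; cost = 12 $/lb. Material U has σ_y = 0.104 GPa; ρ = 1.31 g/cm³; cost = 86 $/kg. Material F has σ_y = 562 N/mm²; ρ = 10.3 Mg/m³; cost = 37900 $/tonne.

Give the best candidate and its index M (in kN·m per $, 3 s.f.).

material C, M = 8.41 kN·m per $

After converting to SI:
  material D: σ_y = 362.0 MPa, ρ = 3860 kg/m³, cost = 20.72 $/kg
  material C: σ_y = 1793 MPa, ρ = 8057 kg/m³, cost = 26.46 $/kg
  material U: σ_y = 104.0 MPa, ρ = 1310 kg/m³, cost = 86.00 $/kg
  material F: σ_y = 562.0 MPa, ρ = 10300 kg/m³, cost = 37.90 $/kg
  material C: M = 8.41 kN·m per $
  material D: M = 4.52 kN·m per $
  material F: M = 1.44 kN·m per $
  material U: M = 0.923 kN·m per $
Material C ranks first.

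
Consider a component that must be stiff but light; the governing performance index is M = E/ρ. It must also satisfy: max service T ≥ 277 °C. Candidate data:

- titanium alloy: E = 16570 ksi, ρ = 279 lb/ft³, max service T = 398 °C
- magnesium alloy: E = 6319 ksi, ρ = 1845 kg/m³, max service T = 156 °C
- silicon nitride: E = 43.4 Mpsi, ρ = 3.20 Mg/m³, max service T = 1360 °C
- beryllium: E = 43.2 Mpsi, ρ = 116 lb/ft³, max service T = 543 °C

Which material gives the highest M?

beryllium

Screen on constraints: max service T ≥ 277 °C. Survivors: titanium alloy, silicon nitride, beryllium.
Convert each candidate to consistent units, then evaluate M:
  titanium alloy: E = 114.2 GPa, ρ = 4469 kg/m³
  silicon nitride: E = 299.2 GPa, ρ = 3200 kg/m³
  beryllium: E = 297.9 GPa, ρ = 1858 kg/m³
  beryllium: M = 160 MN·m/kg
  silicon nitride: M = 93.5 MN·m/kg
  titanium alloy: M = 25.6 MN·m/kg
Beryllium has the largest M.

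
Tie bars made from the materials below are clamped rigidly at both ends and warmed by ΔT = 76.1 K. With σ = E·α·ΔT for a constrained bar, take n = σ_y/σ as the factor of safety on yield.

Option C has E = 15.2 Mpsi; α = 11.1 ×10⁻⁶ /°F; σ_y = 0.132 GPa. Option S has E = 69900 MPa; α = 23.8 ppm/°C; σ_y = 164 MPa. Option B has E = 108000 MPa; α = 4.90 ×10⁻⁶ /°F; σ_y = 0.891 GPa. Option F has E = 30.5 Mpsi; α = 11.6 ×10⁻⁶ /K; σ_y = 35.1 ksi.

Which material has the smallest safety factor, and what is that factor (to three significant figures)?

Converting E to GPa, α to ×10⁻⁶/K, σ_y to MPa, then σ and n for each:
  option C: E = 104.8, α = 20.0, σ_y = 132.0 → σ = 159 MPa, n = 0.828
  option S: E = 69.90, α = 23.8, σ_y = 164.0 → σ = 127 MPa, n = 1.30
  option B: E = 108.0, α = 8.82, σ_y = 891.0 → σ = 72.5 MPa, n = 12.3
  option F: E = 210.3, α = 11.6, σ_y = 242.0 → σ = 186 MPa, n = 1.30
The minimum is option C at n = 0.828.

option C, n = 0.828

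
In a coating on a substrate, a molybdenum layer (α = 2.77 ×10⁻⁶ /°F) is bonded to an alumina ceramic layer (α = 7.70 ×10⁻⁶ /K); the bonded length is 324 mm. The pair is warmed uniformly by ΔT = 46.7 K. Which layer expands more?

molybdenum: α = 2.77×10⁻⁶/°F × 9/5 = 4.99×10⁻⁶/K.
α(molybdenum) = 4.99×10⁻⁶/K vs α(alumina ceramic) = 7.70×10⁻⁶/K.
Higher α expands more for the same ΔT: alumina ceramic.

alumina ceramic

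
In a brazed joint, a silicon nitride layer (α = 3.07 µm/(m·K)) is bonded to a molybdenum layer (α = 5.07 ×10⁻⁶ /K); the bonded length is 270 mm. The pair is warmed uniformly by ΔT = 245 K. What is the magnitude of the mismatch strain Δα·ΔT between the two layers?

Δα = |3.07 − 5.07|×10⁻⁶/K = 2.00×10⁻⁶/K.
Mismatch strain = Δα·ΔT = 2.00×10⁻⁶ × 245.0 = 4.90×10⁻⁴.

4.90×10⁻⁴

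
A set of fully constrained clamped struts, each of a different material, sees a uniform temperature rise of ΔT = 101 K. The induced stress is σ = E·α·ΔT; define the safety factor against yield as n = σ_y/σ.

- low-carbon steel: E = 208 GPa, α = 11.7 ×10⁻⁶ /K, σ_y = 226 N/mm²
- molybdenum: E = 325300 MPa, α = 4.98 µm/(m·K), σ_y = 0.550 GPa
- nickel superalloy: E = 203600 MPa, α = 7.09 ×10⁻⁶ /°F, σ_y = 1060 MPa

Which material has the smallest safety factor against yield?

Per material, after unit conversion:
  low-carbon steel: E = 208.0, α = 11.7, σ_y = 226.0 → σ = 246 MPa, n = 0.919
  molybdenum: E = 325.3, α = 4.98, σ_y = 550.0 → σ = 164 MPa, n = 3.36
  nickel superalloy: E = 203.6, α = 12.8, σ_y = 1060 → σ = 262 MPa, n = 4.04
The minimum is low-carbon steel at n = 0.919.

low-carbon steel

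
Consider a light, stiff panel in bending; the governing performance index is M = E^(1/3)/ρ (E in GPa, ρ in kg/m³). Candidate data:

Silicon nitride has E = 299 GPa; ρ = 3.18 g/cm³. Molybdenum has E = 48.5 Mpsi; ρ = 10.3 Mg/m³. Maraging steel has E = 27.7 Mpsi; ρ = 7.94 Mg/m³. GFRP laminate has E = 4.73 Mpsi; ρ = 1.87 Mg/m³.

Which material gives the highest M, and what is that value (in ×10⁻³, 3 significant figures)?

Putting every candidate on a common basis:
  silicon nitride: E = 299.0 GPa, ρ = 3180 kg/m³
  molybdenum: E = 334.4 GPa, ρ = 10300 kg/m³
  maraging steel: E = 191.0 GPa, ρ = 7940 kg/m³
  GFRP laminate: E = 32.61 GPa, ρ = 1870 kg/m³
  silicon nitride: M = 2.10×10⁻³
  GFRP laminate: M = 1.71×10⁻³
  maraging steel: M = 0.725×10⁻³
  molybdenum: M = 0.674×10⁻³
Highest index: silicon nitride.

silicon nitride, M = 2.10×10⁻³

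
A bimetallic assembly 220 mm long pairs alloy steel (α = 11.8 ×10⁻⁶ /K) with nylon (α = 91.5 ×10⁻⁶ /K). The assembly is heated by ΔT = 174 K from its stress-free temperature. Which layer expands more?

α(alloy steel) = 11.8×10⁻⁶/K vs α(nylon) = 91.5×10⁻⁶/K.
Higher α expands more for the same ΔT: nylon.

nylon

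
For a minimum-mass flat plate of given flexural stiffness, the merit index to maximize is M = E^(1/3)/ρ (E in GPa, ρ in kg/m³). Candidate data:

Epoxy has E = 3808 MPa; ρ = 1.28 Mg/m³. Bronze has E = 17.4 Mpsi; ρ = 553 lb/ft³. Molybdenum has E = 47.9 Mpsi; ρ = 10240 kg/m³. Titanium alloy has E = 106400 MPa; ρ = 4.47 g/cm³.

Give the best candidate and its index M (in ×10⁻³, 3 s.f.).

epoxy, M = 1.22×10⁻³

Normalizing units and computing the index:
  epoxy: E = 3.808 GPa, ρ = 1280 kg/m³
  bronze: E = 120.0 GPa, ρ = 8858 kg/m³
  molybdenum: E = 330.3 GPa, ρ = 10240 kg/m³
  titanium alloy: E = 106.4 GPa, ρ = 4470 kg/m³
  epoxy: M = 1.22×10⁻³
  titanium alloy: M = 1.06×10⁻³
  molybdenum: M = 0.675×10⁻³
  bronze: M = 0.557×10⁻³
Epoxy has the largest M.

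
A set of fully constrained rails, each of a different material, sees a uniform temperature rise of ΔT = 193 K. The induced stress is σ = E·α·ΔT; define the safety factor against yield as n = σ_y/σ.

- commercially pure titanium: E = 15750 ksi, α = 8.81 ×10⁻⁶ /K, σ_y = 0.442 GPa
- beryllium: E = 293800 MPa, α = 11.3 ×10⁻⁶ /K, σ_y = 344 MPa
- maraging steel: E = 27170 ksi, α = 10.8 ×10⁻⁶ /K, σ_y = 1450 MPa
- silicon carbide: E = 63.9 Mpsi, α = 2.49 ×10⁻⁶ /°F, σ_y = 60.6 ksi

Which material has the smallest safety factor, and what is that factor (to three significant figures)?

beryllium, n = 0.537

Per material, after unit conversion:
  commercially pure titanium: E = 108.6, α = 8.81, σ_y = 442.0 → σ = 185 MPa, n = 2.39
  beryllium: E = 293.8, α = 11.3, σ_y = 344.0 → σ = 641 MPa, n = 0.537
  maraging steel: E = 187.3, α = 10.8, σ_y = 1450 → σ = 390 MPa, n = 3.71
  silicon carbide: E = 440.6, α = 4.48, σ_y = 417.8 → σ = 381 MPa, n = 1.10
Smallest n: beryllium with n = 0.537.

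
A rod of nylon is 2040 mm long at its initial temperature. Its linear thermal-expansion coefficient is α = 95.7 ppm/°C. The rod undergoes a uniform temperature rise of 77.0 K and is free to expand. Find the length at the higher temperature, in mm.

2055.0 mm

ΔL = α·L₀·ΔT = 95.7×10⁻⁶ × 2040 mm × 77.00 K = 15.0 mm.
L = L₀ + ΔL = 2040 + 15.0 = 2055.0 mm.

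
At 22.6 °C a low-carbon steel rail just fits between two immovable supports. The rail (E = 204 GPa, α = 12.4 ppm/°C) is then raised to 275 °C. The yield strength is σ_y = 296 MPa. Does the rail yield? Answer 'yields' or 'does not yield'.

ΔT = 252.4 K. Constrained thermal stress σ = E·α·ΔT = 204.0×10³ MPa × 12.4×10⁻⁶ × 252.4 = 638 MPa (compressive).
Compare to σ_y = 296 MPa: σ ≥ σ_y, so it yields.

yields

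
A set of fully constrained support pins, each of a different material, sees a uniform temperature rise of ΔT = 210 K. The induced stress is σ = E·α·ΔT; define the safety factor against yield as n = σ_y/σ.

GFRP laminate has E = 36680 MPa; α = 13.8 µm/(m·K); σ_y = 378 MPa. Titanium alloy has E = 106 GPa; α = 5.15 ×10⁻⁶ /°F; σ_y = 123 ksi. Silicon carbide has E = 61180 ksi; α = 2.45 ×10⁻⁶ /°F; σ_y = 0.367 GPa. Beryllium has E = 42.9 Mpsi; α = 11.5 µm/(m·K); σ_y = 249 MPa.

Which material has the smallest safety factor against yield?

beryllium

With everything in SI (GPa, ×10⁻⁶/K, MPa):
  GFRP laminate: E = 36.68, α = 13.8, σ_y = 378.0 → σ = 106 MPa, n = 3.56
  titanium alloy: E = 106.0, α = 9.27, σ_y = 848.1 → σ = 206 MPa, n = 4.11
  silicon carbide: E = 421.8, α = 4.41, σ_y = 367.0 → σ = 391 MPa, n = 0.939
  beryllium: E = 295.8, α = 11.5, σ_y = 249.0 → σ = 714 MPa, n = 0.349
The minimum is beryllium at n = 0.349.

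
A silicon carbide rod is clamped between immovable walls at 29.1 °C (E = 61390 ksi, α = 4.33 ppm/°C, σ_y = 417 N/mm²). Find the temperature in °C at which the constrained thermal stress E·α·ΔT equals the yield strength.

E = 61390 ksi = 423.3 GPa.
σ_y = 417 N/mm² = 417.0 MPa.
E·α·ΔT = 417.0 MPa ⇒ ΔT = 417.0 / (423.3×10³ × 4.33×10⁻⁶) = 227.5 K.
T = 29.1 + 227.5 = 256.6 °C.

257 °C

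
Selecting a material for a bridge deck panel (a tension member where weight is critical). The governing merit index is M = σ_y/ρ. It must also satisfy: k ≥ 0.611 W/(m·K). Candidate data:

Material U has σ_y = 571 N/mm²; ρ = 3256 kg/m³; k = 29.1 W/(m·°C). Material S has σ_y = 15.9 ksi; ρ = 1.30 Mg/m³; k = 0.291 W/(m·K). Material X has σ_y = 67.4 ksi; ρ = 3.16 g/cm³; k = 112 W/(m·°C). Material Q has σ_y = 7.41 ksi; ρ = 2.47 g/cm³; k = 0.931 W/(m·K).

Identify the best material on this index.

Screen on constraints: k ≥ 0.611 W/(m·K). Survivors: material U, material X, material Q.
After converting to SI:
  material U: σ_y = 571.0 MPa, ρ = 3256 kg/m³
  material X: σ_y = 464.7 MPa, ρ = 3160 kg/m³
  material Q: σ_y = 51.09 MPa, ρ = 2470 kg/m³
  material U: M = 175 kN·m/kg
  material X: M = 147 kN·m/kg
  material Q: M = 20.7 kN·m/kg
The maximum is for material U.

material U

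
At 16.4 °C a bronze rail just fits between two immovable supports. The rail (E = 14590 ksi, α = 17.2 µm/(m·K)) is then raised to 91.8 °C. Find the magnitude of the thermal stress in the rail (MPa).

E = 14590 ksi = 100.6 GPa.
ΔT = 75.40 K. Constrained thermal stress σ = E·α·ΔT = 100.6×10³ MPa × 17.2×10⁻⁶ × 75.40 = 130 MPa (compressive).

130 MPa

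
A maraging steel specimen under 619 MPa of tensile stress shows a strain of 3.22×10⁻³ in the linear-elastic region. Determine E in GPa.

192 GPa

E = σ/ε = 619 MPa / 3.22×10⁻³ = 192200 MPa = 192 GPa.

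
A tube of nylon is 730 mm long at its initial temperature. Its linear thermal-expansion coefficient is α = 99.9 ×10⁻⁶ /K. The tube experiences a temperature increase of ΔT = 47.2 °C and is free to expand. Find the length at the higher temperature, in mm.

733.44 mm

ΔL = α·L₀·ΔT = 99.9×10⁻⁶ × 730 mm × 47.20 K = 3.44 mm.
L = L₀ + ΔL = 730 + 3.44 = 733.44 mm.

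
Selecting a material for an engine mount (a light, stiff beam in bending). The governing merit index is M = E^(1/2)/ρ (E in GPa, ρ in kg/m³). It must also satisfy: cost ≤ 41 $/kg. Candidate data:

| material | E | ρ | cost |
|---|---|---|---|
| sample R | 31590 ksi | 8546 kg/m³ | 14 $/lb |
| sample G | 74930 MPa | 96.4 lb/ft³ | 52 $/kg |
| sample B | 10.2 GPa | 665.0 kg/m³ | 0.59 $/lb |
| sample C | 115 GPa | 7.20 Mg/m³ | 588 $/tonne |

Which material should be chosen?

sample B

Screen on constraints: cost ≤ 41 $/kg. Survivors: sample R, sample B, sample C.
Normalizing units and computing the index:
  sample R: E = 217.8 GPa, ρ = 8546 kg/m³
  sample B: E = 10.20 GPa, ρ = 665.0 kg/m³
  sample C: E = 115.0 GPa, ρ = 7200 kg/m³
  sample B: M = 4.80×10⁻³
  sample R: M = 1.73×10⁻³
  sample C: M = 1.49×10⁻³
Sample B ranks first.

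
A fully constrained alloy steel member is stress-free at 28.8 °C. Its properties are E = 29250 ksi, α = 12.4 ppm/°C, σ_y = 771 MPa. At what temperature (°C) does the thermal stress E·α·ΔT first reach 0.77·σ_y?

E = 29250 ksi = 201.7 GPa.
E·α·ΔT = 593.7 MPa ⇒ ΔT = 593.7 / (201.7×10³ × 12.4×10⁻⁶) = 237.4 K.
T = 28.8 + 237.4 = 266.2 °C.

266 °C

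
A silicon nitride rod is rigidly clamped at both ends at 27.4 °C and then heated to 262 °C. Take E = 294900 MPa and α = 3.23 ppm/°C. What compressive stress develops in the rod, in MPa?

E = 294900 MPa = 294.9 GPa.
ΔT = 234.6 K. Constrained thermal stress σ = E·α·ΔT = 294.9×10³ MPa × 3.23×10⁻⁶ × 234.6 = 223 MPa (compressive).

223 MPa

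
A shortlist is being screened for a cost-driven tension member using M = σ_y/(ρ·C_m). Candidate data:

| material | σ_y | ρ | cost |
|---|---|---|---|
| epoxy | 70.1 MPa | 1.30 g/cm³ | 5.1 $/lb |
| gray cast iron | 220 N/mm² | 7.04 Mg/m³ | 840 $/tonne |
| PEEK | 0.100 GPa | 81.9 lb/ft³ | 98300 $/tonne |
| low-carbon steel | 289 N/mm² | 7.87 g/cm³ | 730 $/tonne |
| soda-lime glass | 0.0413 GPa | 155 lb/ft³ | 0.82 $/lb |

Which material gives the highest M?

low-carbon steel

In SI units:
  epoxy: σ_y = 70.10 MPa, ρ = 1300 kg/m³, cost = 11.24 $/kg
  gray cast iron: σ_y = 220.0 MPa, ρ = 7040 kg/m³, cost = 0.8400 $/kg
  PEEK: σ_y = 100.0 MPa, ρ = 1312 kg/m³, cost = 98.30 $/kg
  low-carbon steel: σ_y = 289.0 MPa, ρ = 7870 kg/m³, cost = 0.7300 $/kg
  soda-lime glass: σ_y = 41.30 MPa, ρ = 2483 kg/m³, cost = 1.808 $/kg
  low-carbon steel: M = 50.3 kN·m per $
  gray cast iron: M = 37.2 kN·m per $
  soda-lime glass: M = 9.20 kN·m per $
  epoxy: M = 4.80 kN·m per $
  PEEK: M = 0.775 kN·m per $
Low-carbon steel has the largest M.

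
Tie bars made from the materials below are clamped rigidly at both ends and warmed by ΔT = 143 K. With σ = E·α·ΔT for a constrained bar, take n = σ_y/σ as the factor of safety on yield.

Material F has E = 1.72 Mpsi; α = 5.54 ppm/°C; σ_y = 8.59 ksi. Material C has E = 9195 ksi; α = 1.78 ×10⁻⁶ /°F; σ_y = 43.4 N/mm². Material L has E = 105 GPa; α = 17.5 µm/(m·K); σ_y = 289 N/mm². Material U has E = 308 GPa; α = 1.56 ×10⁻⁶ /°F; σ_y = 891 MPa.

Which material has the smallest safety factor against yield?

material L

In consistent units (E in GPa, α in ×10⁻⁶/K, σ_y in MPa):
  material F: E = 11.86, α = 5.54, σ_y = 59.23 → σ = 9.39 MPa, n = 6.30
  material C: E = 63.40, α = 3.20, σ_y = 43.40 → σ = 29.0 MPa, n = 1.49
  material L: E = 105.0, α = 17.5, σ_y = 289.0 → σ = 263 MPa, n = 1.10
  material U: E = 308.0, α = 2.81, σ_y = 891.0 → σ = 124 MPa, n = 7.20
Smallest n: material L with n = 1.10.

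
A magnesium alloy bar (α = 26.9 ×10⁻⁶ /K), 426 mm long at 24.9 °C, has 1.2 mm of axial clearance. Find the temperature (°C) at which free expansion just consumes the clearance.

130 °C

α·L₀·ΔT = 1.2 mm ⇒ ΔT = 1.2 / (26.9×10⁻⁶ × 426.0) = 104.7 K.
T = 24.9 + 104.7 = 129.6 °C.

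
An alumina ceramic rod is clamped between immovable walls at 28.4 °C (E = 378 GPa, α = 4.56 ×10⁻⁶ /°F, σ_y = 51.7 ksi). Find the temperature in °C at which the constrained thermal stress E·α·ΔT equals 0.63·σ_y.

α = 4.56×10⁻⁶/°F × 9/5 = 8.21×10⁻⁶/K.
σ_y = 51.7 ksi = 356.5 MPa.
E·α·ΔT = 224.6 MPa ⇒ ΔT = 224.6 / (378.0×10³ × 8.21×10⁻⁶) = 72.38 K.
T = 28.4 + 72.38 = 100.8 °C.

101 °C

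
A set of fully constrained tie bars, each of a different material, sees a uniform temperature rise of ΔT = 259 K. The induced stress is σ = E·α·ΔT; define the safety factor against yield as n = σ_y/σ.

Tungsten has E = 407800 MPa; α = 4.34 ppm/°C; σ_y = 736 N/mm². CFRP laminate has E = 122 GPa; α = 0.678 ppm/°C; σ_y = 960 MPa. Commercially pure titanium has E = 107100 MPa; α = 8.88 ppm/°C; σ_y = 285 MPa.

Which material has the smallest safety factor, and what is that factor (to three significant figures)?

In consistent units (E in GPa, α in ×10⁻⁶/K, σ_y in MPa):
  tungsten: E = 407.8, α = 4.34, σ_y = 736.0 → σ = 458 MPa, n = 1.61
  CFRP laminate: E = 122.0, α = 0.678, σ_y = 960.0 → σ = 21.4 MPa, n = 44.8
  commercially pure titanium: E = 107.1, α = 8.88, σ_y = 285.0 → σ = 246 MPa, n = 1.16
Smallest n: commercially pure titanium with n = 1.16.

commercially pure titanium, n = 1.16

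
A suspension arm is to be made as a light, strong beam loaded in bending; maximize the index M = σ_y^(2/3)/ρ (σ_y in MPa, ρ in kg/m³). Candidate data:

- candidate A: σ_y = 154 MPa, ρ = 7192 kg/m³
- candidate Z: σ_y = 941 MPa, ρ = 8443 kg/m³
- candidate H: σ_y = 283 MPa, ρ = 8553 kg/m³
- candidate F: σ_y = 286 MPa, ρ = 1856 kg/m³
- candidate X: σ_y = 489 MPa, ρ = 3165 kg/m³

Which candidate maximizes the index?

candidate F

Computing M directly (units already consistent):
  candidate F: M = 23.4×10⁻³
  candidate X: M = 19.6×10⁻³
  candidate Z: M = 11.4×10⁻³
  candidate H: M = 5.04×10⁻³
  candidate A: M = 3.99×10⁻³
Candidate F has the largest M.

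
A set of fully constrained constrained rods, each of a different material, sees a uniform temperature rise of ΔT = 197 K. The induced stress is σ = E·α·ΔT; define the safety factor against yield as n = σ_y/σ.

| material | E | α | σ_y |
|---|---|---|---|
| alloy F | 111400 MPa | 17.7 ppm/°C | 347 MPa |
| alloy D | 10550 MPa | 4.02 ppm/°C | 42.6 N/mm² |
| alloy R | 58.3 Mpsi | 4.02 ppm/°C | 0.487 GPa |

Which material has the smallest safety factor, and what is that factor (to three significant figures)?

Per material, after unit conversion:
  alloy F: E = 111.4, α = 17.7, σ_y = 347.0 → σ = 388 MPa, n = 0.893
  alloy D: E = 10.55, α = 4.02, σ_y = 42.60 → σ = 8.35 MPa, n = 5.10
  alloy R: E = 402.0, α = 4.02, σ_y = 487.0 → σ = 318 MPa, n = 1.53
Alloy F has the lowest safety factor, n = 0.893.

alloy F, n = 0.893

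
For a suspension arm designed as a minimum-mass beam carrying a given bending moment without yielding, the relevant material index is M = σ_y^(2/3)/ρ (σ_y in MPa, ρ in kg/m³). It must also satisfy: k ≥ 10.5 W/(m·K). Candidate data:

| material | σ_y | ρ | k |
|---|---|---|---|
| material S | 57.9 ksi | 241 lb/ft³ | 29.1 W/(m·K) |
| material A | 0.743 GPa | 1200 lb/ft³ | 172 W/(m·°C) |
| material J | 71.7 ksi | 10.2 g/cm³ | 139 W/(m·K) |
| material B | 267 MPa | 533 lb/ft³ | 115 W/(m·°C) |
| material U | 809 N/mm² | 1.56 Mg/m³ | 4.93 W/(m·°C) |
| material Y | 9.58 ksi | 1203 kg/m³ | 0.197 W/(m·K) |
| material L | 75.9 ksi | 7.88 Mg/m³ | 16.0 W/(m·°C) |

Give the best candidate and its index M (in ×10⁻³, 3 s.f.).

Screen on constraints: k ≥ 10.5 W/(m·K). Survivors: material S, material A, material J, material B, material L.
Putting every candidate on a common basis:
  material S: σ_y = 399.2 MPa, ρ = 3860 kg/m³
  material A: σ_y = 743.0 MPa, ρ = 19220 kg/m³
  material J: σ_y = 494.4 MPa, ρ = 10200 kg/m³
  material B: σ_y = 267.0 MPa, ρ = 8538 kg/m³
  material L: σ_y = 523.3 MPa, ρ = 7880 kg/m³
  material S: M = 14.0×10⁻³
  material L: M = 8.24×10⁻³
  material J: M = 6.13×10⁻³
  material B: M = 4.86×10⁻³
  material A: M = 4.27×10⁻³
The maximum is for material S.

material S, M = 14.0×10⁻³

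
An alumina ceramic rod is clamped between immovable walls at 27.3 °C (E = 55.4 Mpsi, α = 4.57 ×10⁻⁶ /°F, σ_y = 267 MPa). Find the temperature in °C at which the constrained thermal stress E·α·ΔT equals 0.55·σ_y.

E = 55.4 Mpsi = 382.0 GPa.
α = 4.57×10⁻⁶/°F × 9/5 = 8.23×10⁻⁶/K.
E·α·ΔT = 146.9 MPa ⇒ ΔT = 146.9 / (382.0×10³ × 8.23×10⁻⁶) = 46.74 K.
T = 27.3 + 46.74 = 74.04 °C.

74.0 °C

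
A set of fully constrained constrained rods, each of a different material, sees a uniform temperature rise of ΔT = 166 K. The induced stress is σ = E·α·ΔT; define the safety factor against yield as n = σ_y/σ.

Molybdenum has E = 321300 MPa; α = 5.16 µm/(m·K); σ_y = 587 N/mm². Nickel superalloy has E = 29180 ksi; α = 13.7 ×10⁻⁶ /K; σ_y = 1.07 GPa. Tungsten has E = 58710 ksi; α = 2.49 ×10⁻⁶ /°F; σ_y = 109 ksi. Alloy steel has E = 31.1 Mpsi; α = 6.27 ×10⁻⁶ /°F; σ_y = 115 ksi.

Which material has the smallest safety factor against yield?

alloy steel

Converting E to GPa, α to ×10⁻⁶/K, σ_y to MPa, then σ and n for each:
  molybdenum: E = 321.3, α = 5.16, σ_y = 587.0 → σ = 275 MPa, n = 2.13
  nickel superalloy: E = 201.2, α = 13.7, σ_y = 1070 → σ = 458 MPa, n = 2.34
  tungsten: E = 404.8, α = 4.48, σ_y = 751.5 → σ = 301 MPa, n = 2.50
  alloy steel: E = 214.4, α = 11.3, σ_y = 792.9 → σ = 402 MPa, n = 1.97
The minimum is alloy steel at n = 1.97.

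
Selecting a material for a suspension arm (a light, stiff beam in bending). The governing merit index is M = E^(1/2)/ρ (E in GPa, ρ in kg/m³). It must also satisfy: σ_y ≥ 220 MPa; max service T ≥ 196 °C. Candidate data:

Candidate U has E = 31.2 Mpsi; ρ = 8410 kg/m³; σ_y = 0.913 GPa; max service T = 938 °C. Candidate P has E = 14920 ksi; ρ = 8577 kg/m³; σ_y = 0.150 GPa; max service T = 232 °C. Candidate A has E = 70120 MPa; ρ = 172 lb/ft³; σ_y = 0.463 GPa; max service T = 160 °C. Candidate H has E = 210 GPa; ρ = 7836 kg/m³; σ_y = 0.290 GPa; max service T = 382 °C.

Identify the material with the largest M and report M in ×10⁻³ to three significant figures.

Screen on constraints: σ_y ≥ 220 MPa; max service T ≥ 196 °C. Survivors: candidate U, candidate H.
Normalizing units and computing the index:
  candidate U: E = 215.1 GPa, ρ = 8410 kg/m³
  candidate H: E = 210.0 GPa, ρ = 7836 kg/m³
  candidate H: M = 1.85×10⁻³
  candidate U: M = 1.74×10⁻³
The maximum is for candidate H.

candidate H, M = 1.85×10⁻³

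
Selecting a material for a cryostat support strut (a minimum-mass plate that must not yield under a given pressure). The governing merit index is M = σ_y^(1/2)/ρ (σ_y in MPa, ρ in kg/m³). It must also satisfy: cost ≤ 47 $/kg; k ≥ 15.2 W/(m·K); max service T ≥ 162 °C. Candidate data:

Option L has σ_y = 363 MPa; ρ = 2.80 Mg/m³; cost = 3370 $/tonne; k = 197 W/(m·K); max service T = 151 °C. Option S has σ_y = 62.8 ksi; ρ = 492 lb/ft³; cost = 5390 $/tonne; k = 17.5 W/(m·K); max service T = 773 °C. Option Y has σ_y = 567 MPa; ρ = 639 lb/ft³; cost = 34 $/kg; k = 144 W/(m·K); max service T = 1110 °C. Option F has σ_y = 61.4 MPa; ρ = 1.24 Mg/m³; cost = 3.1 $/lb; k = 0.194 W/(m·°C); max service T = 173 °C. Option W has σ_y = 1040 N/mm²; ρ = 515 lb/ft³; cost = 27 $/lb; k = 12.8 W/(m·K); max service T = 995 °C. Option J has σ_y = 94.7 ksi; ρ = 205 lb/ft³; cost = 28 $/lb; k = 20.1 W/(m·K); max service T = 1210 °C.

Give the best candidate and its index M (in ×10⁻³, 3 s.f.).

Screen on constraints: cost ≤ 47 $/kg; k ≥ 15.2 W/(m·K); max service T ≥ 162 °C. Survivors: option S, option Y.
Convert each candidate to consistent units, then evaluate M:
  option S: σ_y = 433.0 MPa, ρ = 7881 kg/m³
  option Y: σ_y = 567.0 MPa, ρ = 10240 kg/m³
  option S: M = 2.64×10⁻³
  option Y: M = 2.33×10⁻³
The maximum is for option S.

option S, M = 2.64×10⁻³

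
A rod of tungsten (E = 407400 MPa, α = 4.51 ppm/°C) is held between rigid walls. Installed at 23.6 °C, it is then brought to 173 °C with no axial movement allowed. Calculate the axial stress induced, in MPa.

E = 407400 MPa = 407.4 GPa.
ΔT = 149.4 K. Constrained thermal stress σ = E·α·ΔT = 407.4×10³ MPa × 4.51×10⁻⁶ × 149.4 = 275 MPa (compressive).

275 MPa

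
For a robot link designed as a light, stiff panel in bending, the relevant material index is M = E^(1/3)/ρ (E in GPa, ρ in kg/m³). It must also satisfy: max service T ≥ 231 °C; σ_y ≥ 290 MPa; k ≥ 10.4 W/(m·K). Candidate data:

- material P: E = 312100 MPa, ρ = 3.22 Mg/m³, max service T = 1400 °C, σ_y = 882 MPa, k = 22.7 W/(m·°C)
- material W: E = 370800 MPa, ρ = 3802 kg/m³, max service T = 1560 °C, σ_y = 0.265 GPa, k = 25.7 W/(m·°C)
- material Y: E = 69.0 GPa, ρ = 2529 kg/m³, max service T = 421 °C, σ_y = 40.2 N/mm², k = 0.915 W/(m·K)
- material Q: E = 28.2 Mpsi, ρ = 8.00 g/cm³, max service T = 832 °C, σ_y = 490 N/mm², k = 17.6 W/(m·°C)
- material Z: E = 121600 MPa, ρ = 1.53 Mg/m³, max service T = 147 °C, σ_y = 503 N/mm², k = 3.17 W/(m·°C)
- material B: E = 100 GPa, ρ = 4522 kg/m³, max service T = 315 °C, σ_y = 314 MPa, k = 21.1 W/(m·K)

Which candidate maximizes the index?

Screen on constraints: max service T ≥ 231 °C; σ_y ≥ 290 MPa; k ≥ 10.4 W/(m·K). Survivors: material P, material Q, material B.
Normalizing units and computing the index:
  material P: E = 312.1 GPa, ρ = 3220 kg/m³
  material Q: E = 194.4 GPa, ρ = 8000 kg/m³
  material B: E = 100.0 GPa, ρ = 4522 kg/m³
  material P: M = 2.11×10⁻³
  material B: M = 1.03×10⁻³
  material Q: M = 0.724×10⁻³
Material P has the largest M.

material P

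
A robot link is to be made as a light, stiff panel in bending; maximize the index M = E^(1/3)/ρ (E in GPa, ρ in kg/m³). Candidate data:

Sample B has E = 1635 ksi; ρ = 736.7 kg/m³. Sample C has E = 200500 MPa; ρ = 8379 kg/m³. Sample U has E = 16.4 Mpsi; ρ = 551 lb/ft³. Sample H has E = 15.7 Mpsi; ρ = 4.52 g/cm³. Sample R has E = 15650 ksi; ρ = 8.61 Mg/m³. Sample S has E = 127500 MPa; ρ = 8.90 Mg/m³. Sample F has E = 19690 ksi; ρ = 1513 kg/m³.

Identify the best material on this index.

sample F

In SI units:
  sample B: E = 11.27 GPa, ρ = 736.7 kg/m³
  sample C: E = 200.5 GPa, ρ = 8379 kg/m³
  sample U: E = 113.1 GPa, ρ = 8826 kg/m³
  sample H: E = 108.2 GPa, ρ = 4520 kg/m³
  sample R: E = 107.9 GPa, ρ = 8610 kg/m³
  sample S: E = 127.5 GPa, ρ = 8900 kg/m³
  sample F: E = 135.8 GPa, ρ = 1513 kg/m³
  sample F: M = 3.40×10⁻³
  sample B: M = 3.04×10⁻³
  sample H: M = 1.05×10⁻³
  sample C: M = 0.699×10⁻³
  sample S: M = 0.566×10⁻³
  sample R: M = 0.553×10⁻³
  sample U: M = 0.548×10⁻³
Highest index: sample F.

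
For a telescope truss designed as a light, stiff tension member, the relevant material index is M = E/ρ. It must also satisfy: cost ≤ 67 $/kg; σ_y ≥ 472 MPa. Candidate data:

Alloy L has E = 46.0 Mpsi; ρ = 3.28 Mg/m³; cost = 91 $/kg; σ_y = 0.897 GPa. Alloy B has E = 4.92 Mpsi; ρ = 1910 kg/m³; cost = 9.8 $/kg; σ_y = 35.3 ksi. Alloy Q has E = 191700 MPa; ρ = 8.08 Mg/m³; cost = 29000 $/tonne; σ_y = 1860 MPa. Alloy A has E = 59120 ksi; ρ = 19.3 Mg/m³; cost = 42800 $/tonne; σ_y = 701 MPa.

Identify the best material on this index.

alloy Q

Screen on constraints: cost ≤ 67 $/kg; σ_y ≥ 472 MPa. Survivors: alloy Q, alloy A.
Putting every candidate on a common basis:
  alloy Q: E = 191.7 GPa, ρ = 8080 kg/m³
  alloy A: E = 407.6 GPa, ρ = 19300 kg/m³
  alloy Q: M = 23.7 MN·m/kg
  alloy A: M = 21.1 MN·m/kg
The maximum is for alloy Q.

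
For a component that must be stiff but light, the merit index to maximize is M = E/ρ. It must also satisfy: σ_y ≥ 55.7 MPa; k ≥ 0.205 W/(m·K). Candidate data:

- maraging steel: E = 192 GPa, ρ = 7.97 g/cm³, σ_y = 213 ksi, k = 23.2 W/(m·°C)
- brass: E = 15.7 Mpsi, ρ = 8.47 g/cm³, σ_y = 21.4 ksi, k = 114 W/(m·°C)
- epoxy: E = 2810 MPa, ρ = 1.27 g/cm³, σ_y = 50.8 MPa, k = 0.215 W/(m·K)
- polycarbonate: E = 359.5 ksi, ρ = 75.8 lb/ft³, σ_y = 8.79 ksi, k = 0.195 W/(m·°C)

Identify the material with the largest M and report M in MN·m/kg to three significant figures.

Screen on constraints: σ_y ≥ 55.7 MPa; k ≥ 0.205 W/(m·K). Survivors: maraging steel, brass.
Normalizing units and computing the index:
  maraging steel: E = 192.0 GPa, ρ = 7970 kg/m³
  brass: E = 108.2 GPa, ρ = 8470 kg/m³
  maraging steel: M = 24.1 MN·m/kg
  brass: M = 12.8 MN·m/kg
Highest index: maraging steel.

maraging steel, M = 24.1 MN·m/kg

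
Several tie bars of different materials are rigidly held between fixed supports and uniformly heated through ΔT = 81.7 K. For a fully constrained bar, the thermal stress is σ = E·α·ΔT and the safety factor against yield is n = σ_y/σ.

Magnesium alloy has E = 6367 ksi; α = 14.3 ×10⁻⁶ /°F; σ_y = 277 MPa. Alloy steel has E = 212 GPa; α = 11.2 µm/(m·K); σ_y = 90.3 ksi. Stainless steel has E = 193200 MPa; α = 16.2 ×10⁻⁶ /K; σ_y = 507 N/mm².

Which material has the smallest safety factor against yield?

With everything in SI (GPa, ×10⁻⁶/K, MPa):
  magnesium alloy: E = 43.90, α = 25.7, σ_y = 277.0 → σ = 92.3 MPa, n = 3.00
  alloy steel: E = 212.0, α = 11.2, σ_y = 622.6 → σ = 194 MPa, n = 3.21
  stainless steel: E = 193.2, α = 16.2, σ_y = 507.0 → σ = 256 MPa, n = 1.98
Stainless steel has the lowest safety factor, n = 1.98.

stainless steel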